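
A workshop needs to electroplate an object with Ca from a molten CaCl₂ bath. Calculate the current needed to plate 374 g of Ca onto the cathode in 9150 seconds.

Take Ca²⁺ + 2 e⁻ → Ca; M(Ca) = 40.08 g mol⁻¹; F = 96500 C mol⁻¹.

n(Ca) = 374 / 40.08 = 9.331 mol.
n(e⁻) = 2 × 9.331 = 18.66 mol.
Q = n(e⁻)·F = 18.66 × 96500 = 1801000 C.
I = Q/t = 1801000 / 9150.0 s = 197 A.

197 A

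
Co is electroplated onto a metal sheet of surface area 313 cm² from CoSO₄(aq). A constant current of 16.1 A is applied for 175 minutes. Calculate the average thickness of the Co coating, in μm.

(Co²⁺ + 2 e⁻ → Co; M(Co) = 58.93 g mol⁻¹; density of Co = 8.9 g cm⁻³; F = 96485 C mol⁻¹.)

185 μm

Q = I·t = 16.10 × 10500 = 169100 C; n(e⁻) = 1.752 mol.
n(Co) = n(e⁻)/2 = 0.8760 mol, so m = 0.8760 × 58.93 = 51.63 g.
Volume = m/ρ = 51.63 / 8.9 = 5.801 cm³.
Thickness = V/A = 5.801 / 313 = 0.0185 cm = 185 μm.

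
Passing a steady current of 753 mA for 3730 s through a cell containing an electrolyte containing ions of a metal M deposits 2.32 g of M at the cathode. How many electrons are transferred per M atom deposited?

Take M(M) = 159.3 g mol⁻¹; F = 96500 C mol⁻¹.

2

Q = I·t = 0.7530 A × 3730.0 s = 2809 C, so n(e⁻) = 2809/96500 = 0.02911 mol.
n(M) deposited = 2.32 / 159.3 = 0.01456 mol.
Electrons per atom = n(e⁻)/n(M) = 0.02911 / 0.01456 = 2.00 ≈ 2, so the ion is M²⁺.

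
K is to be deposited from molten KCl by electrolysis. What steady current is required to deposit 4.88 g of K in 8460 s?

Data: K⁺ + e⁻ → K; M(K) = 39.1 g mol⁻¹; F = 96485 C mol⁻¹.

n(K) = 4.88 / 39.1 = 0.1248 mol.
n(e⁻) = 1 × 0.1248 = 0.1248 mol.
Q = n(e⁻)·F = 0.1248 × 96485 = 12040 C.
I = Q/t = 12040 / 8460.0 s = 1.42 A.

1.42 A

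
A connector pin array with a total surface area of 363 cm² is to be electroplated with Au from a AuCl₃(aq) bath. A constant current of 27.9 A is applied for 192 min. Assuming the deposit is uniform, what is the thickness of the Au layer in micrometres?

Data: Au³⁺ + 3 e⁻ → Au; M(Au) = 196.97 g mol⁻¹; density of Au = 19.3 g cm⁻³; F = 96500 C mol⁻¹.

Q = I·t = 27.90 × 11520 = 321400 C; n(e⁻) = 3.331 mol.
n(Au) = n(e⁻)/3 = 1.110 mol, so m = 1.110 × 196.97 = 218.7 g.
Volume = m/ρ = 218.7 / 19.3 = 11.33 cm³.
Thickness = V/A = 11.33 / 363 = 0.0312 cm = 312 μm.

312 μm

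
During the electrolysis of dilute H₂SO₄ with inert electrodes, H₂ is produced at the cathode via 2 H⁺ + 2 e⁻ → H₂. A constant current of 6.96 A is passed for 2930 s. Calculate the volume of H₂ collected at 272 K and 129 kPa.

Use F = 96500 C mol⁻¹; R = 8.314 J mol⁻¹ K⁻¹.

Q = I·t = 6.960 A × 2930.0 s = 20390 C.
n(e⁻) = Q/F = 20390 / 96500 = 0.2113 mol.
2 electrons are transferred per H₂ molecule, so n(H₂) = 0.2113 / 2 = 0.1057 mol.
V = nRT/P = (0.1057 × 8.314 × 272) / (129 × 10³ Pa) = 0.00185 m³ = 1.85 L.

1.85 L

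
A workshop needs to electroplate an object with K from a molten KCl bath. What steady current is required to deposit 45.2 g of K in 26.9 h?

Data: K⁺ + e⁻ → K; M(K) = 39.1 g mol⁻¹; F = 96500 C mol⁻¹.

1.15 A

n(K) = 45.2 / 39.1 = 1.156 mol.
n(e⁻) = 1 × 1.156 = 1.156 mol.
Q = n(e⁻)·F = 1.156 × 96500 = 111600 C.
I = Q/t = 111600 / 96840 s = 1.15 A.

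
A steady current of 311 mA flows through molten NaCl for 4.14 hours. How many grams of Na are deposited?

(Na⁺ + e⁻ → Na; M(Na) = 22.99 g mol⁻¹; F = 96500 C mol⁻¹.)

Q = I·t = 0.3110 A × 14904 s = 4635 C.
n(e⁻) = Q/F = 4635 / 96500 = 0.04803 mol.
Na⁺ + e⁻ → Na, so n(Na) = n(e⁻)/1 = 0.04803 mol.
m = n·M = 0.04803 × 22.99 = 1.10 g.

1.10 g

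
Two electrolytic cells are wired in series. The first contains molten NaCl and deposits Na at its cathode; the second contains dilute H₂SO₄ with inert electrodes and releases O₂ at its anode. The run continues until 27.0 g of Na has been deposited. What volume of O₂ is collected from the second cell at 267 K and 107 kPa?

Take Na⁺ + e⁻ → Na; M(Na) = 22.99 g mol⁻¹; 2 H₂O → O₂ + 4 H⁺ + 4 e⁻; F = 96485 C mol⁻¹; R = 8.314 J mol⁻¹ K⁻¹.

6.09 L

n(Na) = 27.0 / 22.99 = 1.174 mol, so n(e⁻) = 1 × 1.174 = 1.174 mol.
The cells are in series, so the same 1.174 mol of electrons passes through the second cell.
2 H₂O → O₂ + 4 H⁺ + 4 e⁻ — 4 mol e⁻ per mol O₂, so n(O₂) = 1.174/4 = 0.2936 mol.
V = nRT/P = (0.2936 × 8.314 × 267) / (107 × 10³) = 0.00609 m³ = 6.09 L.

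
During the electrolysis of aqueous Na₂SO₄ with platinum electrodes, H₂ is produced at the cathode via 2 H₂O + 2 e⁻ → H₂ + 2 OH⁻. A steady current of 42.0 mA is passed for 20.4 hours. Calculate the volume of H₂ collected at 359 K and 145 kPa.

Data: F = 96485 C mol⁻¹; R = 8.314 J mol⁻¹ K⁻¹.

Q = I·t = 0.04200 A × 73440 s = 3084 C.
n(e⁻) = Q/F = 3084 / 96485 = 0.03197 mol.
2 electrons are transferred per H₂ molecule, so n(H₂) = 0.03197 / 2 = 0.01598 mol.
V = nRT/P = (0.01598 × 8.314 × 359) / (145 × 10³ Pa) = 3.29 × 10⁻⁴ m³ = 0.329 L.

0.329 L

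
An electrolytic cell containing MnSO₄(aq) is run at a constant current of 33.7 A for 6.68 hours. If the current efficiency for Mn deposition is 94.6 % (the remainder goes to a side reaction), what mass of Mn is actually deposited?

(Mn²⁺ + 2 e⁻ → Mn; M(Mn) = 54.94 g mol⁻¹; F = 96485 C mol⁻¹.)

218 g

Q = I·t = 33.70 × 24048 = 810400 C.
n(e⁻) = 810400/96485 = 8.399 mol; theoretically n(Mn) = 8.399/2 = 4.200 mol, m_theo = 230.7 g.
At 94.6 % efficiency, m_actual = 0.946 × 230.7 = 218 g.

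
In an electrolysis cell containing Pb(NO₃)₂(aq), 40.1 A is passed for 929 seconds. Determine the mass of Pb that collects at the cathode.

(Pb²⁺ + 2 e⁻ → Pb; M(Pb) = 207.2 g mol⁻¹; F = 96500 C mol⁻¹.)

Q = I·t = 40.10 A × 929.00 s = 37250 C.
n(e⁻) = Q/F = 37250 / 96500 = 0.3860 mol.
Pb²⁺ + 2 e⁻ → Pb, so n(Pb) = n(e⁻)/2 = 0.1930 mol.
m = n·M = 0.1930 × 207.2 = 40.0 g.

40.0 g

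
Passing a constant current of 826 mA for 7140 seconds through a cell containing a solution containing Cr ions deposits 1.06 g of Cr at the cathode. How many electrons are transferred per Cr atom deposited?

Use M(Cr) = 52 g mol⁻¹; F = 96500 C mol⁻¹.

3

Q = I·t = 0.8260 A × 7140.0 s = 5898 C, so n(e⁻) = 5898/96500 = 0.06112 mol.
n(Cr) deposited = 1.06 / 52 = 0.02038 mol.
Electrons per atom = n(e⁻)/n(Cr) = 0.06112 / 0.02038 = 3.00 ≈ 3, so the ion is Cr³⁺.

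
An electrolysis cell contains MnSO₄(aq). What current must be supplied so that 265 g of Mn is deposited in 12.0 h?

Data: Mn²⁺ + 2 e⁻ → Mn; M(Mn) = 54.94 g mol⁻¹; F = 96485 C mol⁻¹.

21.5 A

n(Mn) = 265 / 54.94 = 4.823 mol.
n(e⁻) = 2 × 4.823 = 9.647 mol.
Q = n(e⁻)·F = 9.647 × 96485 = 930800 C.
I = Q/t = 930800 / 43200 s = 21.5 A.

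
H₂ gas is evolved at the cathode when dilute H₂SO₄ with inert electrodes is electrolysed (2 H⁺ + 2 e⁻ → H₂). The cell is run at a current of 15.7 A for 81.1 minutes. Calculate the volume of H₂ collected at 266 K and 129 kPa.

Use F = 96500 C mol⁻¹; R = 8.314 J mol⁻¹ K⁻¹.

6.79 L

Q = I·t = 15.70 A × 4866.0 s = 76400 C.
n(e⁻) = Q/F = 76400 / 96500 = 0.7917 mol.
2 electrons are transferred per H₂ molecule, so n(H₂) = 0.7917 / 2 = 0.3958 mol.
V = nRT/P = (0.3958 × 8.314 × 266) / (129 × 10³ Pa) = 0.00679 m³ = 6.79 L.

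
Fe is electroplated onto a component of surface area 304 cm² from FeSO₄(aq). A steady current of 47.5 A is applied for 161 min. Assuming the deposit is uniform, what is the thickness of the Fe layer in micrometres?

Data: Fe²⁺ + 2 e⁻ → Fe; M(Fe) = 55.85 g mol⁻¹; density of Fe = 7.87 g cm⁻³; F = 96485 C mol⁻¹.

555 μm

Q = I·t = 47.50 × 9660.0 = 458800 C; n(e⁻) = 4.756 mol.
n(Fe) = n(e⁻)/2 = 2.378 mol, so m = 2.378 × 55.85 = 132.8 g.
Volume = m/ρ = 132.8 / 7.87 = 16.87 cm³.
Thickness = V/A = 16.87 / 304 = 0.0555 cm = 555 μm.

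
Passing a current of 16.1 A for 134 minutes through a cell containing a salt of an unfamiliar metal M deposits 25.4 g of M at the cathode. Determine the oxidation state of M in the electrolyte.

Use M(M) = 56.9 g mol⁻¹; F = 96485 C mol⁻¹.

+3

Q = I·t = 16.10 A × 8040.0 s = 129400 C, so n(e⁻) = 129400/96485 = 1.342 mol.
n(M) deposited = 25.4 / 56.9 = 0.4464 mol.
Electrons per atom = n(e⁻)/n(M) = 1.342 / 0.4464 = 3.01 ≈ 3, so the ion is M³⁺.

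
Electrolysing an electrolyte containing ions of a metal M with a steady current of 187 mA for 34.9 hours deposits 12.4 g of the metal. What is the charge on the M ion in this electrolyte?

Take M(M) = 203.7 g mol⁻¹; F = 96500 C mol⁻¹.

Q = I·t = 0.1870 A × 125640 s = 23490 C, so n(e⁻) = 23490/96500 = 0.2435 mol.
n(M) deposited = 12.4 / 203.7 = 0.06087 mol.
Electrons per atom = n(e⁻)/n(M) = 0.2435 / 0.06087 = 4.00 ≈ 4, so the ion is M⁴⁺.

+4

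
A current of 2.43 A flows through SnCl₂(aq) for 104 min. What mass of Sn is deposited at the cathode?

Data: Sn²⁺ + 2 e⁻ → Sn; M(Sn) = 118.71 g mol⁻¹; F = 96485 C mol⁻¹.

Q = I·t = 2.430 A × 6240.0 s = 15160 C.
n(e⁻) = Q/F = 15160 / 96485 = 0.1572 mol.
Sn²⁺ + 2 e⁻ → Sn, so n(Sn) = n(e⁻)/2 = 0.07858 mol.
m = n·M = 0.07858 × 118.71 = 9.33 g.

9.33 g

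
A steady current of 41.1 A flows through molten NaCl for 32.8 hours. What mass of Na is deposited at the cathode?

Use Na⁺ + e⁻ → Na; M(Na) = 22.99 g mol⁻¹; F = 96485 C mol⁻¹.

Q = I·t = 41.10 A × 118080 s = 4853000 C.
n(e⁻) = Q/F = 4853000 / 96485 = 50.30 mol.
Na⁺ + e⁻ → Na, so n(Na) = n(e⁻)/1 = 50.30 mol.
m = n·M = 50.30 × 22.99 = 1160 g.

1160 g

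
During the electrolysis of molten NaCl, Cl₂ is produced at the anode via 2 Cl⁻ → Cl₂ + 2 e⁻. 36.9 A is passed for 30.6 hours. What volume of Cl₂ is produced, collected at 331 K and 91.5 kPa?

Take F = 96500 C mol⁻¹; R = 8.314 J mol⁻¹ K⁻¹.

633 L

Q = I·t = 36.90 A × 110160 s = 4065000 C.
n(e⁻) = Q/F = 4065000 / 96500 = 42.12 mol.
2 electrons are transferred per Cl₂ molecule, so n(Cl₂) = 42.12 / 2 = 21.06 mol.
V = nRT/P = (21.06 × 8.314 × 331) / (91.5 × 10³ Pa) = 0.633 m³ = 633 L.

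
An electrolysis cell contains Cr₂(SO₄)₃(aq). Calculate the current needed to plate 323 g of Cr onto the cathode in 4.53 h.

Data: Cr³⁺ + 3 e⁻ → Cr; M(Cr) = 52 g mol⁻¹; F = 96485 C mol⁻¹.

n(Cr) = 323 / 52 = 6.212 mol.
n(e⁻) = 3 × 6.212 = 18.63 mol.
Q = n(e⁻)·F = 18.63 × 96485 = 1798000 C.
I = Q/t = 1798000 / 16308 s = 110 A.

110 A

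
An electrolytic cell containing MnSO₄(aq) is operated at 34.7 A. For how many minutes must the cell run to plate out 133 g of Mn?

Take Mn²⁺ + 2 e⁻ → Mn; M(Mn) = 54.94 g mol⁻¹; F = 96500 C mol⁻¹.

n(Mn) = m/M = 133 / 54.94 = 2.421 mol.
Each Mn atom requires 2 electrons, so n(e⁻) = 2 × 2.421 = 4.842 mol.
Q = n(e⁻)·F = 4.842 × 96500 = 467200 C.
t = Q/I = 467200 / 34.70 A = 13460 s = 224 min.

224 min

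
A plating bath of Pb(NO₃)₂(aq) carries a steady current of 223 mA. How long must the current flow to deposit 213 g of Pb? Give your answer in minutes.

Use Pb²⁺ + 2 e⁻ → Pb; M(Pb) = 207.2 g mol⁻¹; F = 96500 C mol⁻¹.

n(Pb) = m/M = 213 / 207.2 = 1.028 mol.
Each Pb atom requires 2 electrons, so n(e⁻) = 2 × 1.028 = 2.056 mol.
Q = n(e⁻)·F = 2.056 × 96500 = 198400 C.
t = Q/I = 198400 / 0.2230 A = 889700 s = 14800 min.

14800 min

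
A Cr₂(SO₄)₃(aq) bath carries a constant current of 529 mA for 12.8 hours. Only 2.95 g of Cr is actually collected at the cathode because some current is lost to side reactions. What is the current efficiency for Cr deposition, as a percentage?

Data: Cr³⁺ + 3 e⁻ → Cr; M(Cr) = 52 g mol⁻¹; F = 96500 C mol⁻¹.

Q = I·t = 0.5290 × 46080 = 24380 C; n(e⁻) = 24380/96500 = 0.2526 mol.
Theoretical n(Cr) = n(e⁻)/3 = 0.08420 mol, i.e. m_theo = 0.08420 × 52 = 4.378 g.
Efficiency = m_actual / m_theo = 2.95 / 4.378 = 67.4 %.

67.4 %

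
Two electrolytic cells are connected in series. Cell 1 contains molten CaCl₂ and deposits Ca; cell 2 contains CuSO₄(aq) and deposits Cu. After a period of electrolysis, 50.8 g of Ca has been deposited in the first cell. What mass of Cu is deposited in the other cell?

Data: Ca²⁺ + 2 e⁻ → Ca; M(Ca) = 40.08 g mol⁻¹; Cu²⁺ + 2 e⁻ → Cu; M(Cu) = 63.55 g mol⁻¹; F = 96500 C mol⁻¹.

n(Ca) = 50.8 / 40.08 = 1.267 mol.
Since Ca²⁺ + 2 e⁻ → Ca, n(e⁻) passed = 2 × 1.267 = 2.535 mol.
Cells in series carry the same charge, so the same 2.535 mol of electrons passes through cell 2.
Cu²⁺ + 2 e⁻ → Cu, so n(Cu) = 2.535 / 2 = 1.267 mol.
m(Cu) = 1.267 × 63.55 = 80.5 g.

80.5 g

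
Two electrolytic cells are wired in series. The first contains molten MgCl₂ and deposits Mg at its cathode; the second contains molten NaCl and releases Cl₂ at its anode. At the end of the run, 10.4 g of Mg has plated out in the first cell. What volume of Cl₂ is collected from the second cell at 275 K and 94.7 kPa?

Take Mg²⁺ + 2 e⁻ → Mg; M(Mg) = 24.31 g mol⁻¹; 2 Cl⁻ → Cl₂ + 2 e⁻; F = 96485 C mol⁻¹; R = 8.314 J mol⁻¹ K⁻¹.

10.3 L

n(Mg) = 10.4 / 24.31 = 0.4278 mol, so n(e⁻) = 2 × 0.4278 = 0.8556 mol.
The cells are in series, so the same 0.8556 mol of electrons passes through the second cell.
2 Cl⁻ → Cl₂ + 2 e⁻ — 2 mol e⁻ per mol Cl₂, so n(Cl₂) = 0.8556/2 = 0.4278 mol.
V = nRT/P = (0.4278 × 8.314 × 275) / (94.7 × 10³) = 0.0103 m³ = 10.3 L.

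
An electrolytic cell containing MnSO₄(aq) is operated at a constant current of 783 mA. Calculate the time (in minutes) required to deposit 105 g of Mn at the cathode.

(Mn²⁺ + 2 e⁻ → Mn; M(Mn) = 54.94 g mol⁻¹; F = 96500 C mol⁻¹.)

7850 min

n(Mn) = m/M = 105 / 54.94 = 1.911 mol.
Each Mn atom requires 2 electrons, so n(e⁻) = 2 × 1.911 = 3.822 mol.
Q = n(e⁻)·F = 3.822 × 96500 = 368900 C.
t = Q/I = 368900 / 0.7830 A = 471100 s = 7850 min.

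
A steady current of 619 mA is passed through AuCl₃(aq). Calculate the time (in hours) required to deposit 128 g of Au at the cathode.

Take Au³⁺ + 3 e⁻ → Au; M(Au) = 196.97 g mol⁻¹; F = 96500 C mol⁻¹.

n(Au) = m/M = 128 / 196.97 = 0.6498 mol.
Each Au atom requires 3 electrons, so n(e⁻) = 3 × 0.6498 = 1.950 mol.
Q = n(e⁻)·F = 1.950 × 96500 = 188100 C.
t = Q/I = 188100 / 0.6190 A = 303900 s = 84.4 h.

84.4 h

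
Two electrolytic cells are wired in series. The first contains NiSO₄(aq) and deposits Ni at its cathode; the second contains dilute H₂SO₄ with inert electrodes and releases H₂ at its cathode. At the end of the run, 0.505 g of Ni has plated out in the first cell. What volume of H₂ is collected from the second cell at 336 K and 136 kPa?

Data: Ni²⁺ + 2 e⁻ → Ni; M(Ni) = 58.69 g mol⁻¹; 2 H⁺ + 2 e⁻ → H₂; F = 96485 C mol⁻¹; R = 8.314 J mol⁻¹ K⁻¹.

0.177 L

n(Ni) = 0.505 / 58.69 = 0.008605 mol, so n(e⁻) = 2 × 0.008605 = 0.01721 mol.
The cells are in series, so the same 0.01721 mol of electrons passes through the second cell.
2 H⁺ + 2 e⁻ → H₂ — 2 mol e⁻ per mol H₂, so n(H₂) = 0.01721/2 = 0.008605 mol.
V = nRT/P = (0.008605 × 8.314 × 336) / (136 × 10³) = 1.77 × 10⁻⁴ m³ = 0.177 L.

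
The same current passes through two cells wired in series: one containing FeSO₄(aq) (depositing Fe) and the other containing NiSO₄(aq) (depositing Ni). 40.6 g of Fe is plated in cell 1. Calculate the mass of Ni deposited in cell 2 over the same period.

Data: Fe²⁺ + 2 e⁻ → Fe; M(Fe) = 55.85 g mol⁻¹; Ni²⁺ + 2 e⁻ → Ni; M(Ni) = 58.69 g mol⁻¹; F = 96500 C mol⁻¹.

42.7 g

n(Fe) = 40.6 / 55.85 = 0.7269 mol.
Since Fe²⁺ + 2 e⁻ → Fe, n(e⁻) passed = 2 × 0.7269 = 1.454 mol.
Cells in series carry the same charge, so the same 1.454 mol of electrons passes through cell 2.
Ni²⁺ + 2 e⁻ → Ni, so n(Ni) = 1.454 / 2 = 0.7269 mol.
m(Ni) = 0.7269 × 58.69 = 42.7 g.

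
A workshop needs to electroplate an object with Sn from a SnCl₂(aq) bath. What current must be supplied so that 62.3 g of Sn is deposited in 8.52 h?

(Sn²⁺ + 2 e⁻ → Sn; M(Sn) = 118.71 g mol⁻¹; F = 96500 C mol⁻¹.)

n(Sn) = 62.3 / 118.71 = 0.5248 mol.
n(e⁻) = 2 × 0.5248 = 1.050 mol.
Q = n(e⁻)·F = 1.050 × 96500 = 101300 C.
I = Q/t = 101300 / 30672 s = 3.30 A.

3.30 A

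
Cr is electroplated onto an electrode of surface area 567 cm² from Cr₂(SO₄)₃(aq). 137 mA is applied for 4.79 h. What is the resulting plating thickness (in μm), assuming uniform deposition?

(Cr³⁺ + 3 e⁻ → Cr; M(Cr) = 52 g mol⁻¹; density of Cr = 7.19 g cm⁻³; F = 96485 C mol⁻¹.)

1.04 μm

Q = I·t = 0.1370 × 17244 = 2362 C; n(e⁻) = 0.02448 mol.
n(Cr) = n(e⁻)/3 = 0.008162 mol, so m = 0.008162 × 52 = 0.4244 g.
Volume = m/ρ = 0.4244 / 7.19 = 0.05903 cm³.
Thickness = V/A = 0.05903 / 567 = 1.04 × 10⁻⁴ cm = 1.04 μm.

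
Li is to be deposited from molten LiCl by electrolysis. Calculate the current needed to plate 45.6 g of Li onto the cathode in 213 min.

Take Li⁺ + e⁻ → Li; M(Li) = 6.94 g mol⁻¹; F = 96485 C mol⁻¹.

49.6 A

n(Li) = 45.6 / 6.94 = 6.571 mol.
n(e⁻) = 1 × 6.571 = 6.571 mol.
Q = n(e⁻)·F = 6.571 × 96485 = 634000 C.
I = Q/t = 634000 / 12780 s = 49.6 A.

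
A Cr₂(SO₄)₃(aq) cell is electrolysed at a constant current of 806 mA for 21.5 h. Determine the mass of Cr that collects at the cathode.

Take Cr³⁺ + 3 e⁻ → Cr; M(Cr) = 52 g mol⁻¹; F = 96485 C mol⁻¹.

Q = I·t = 0.8060 A × 77400 s = 62380 C.
n(e⁻) = Q/F = 62380 / 96485 = 0.6466 mol.
Cr³⁺ + 3 e⁻ → Cr, so n(Cr) = n(e⁻)/3 = 0.2155 mol.
m = n·M = 0.2155 × 52 = 11.2 g.

11.2 g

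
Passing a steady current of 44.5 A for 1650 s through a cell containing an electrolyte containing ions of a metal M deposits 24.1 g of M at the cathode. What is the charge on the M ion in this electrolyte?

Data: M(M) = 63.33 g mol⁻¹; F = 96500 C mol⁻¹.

Q = I·t = 44.50 A × 1650.0 s = 73420 C, so n(e⁻) = 73420/96500 = 0.7609 mol.
n(M) deposited = 24.1 / 63.33 = 0.3805 mol.
Electrons per atom = n(e⁻)/n(M) = 0.7609 / 0.3805 = 2.00 ≈ 2, so the ion is M²⁺.

+2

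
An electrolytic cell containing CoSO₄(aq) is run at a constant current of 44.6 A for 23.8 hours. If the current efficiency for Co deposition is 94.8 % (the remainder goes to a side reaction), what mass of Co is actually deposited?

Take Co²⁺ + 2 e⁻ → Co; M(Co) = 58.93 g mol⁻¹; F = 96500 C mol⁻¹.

1110 g

Q = I·t = 44.60 × 85680 = 3821000 C.
n(e⁻) = 3821000/96500 = 39.60 mol; theoretically n(Co) = 39.60/2 = 19.80 mol, m_theo = 1167 g.
At 94.8 % efficiency, m_actual = 0.948 × 1167 = 1110 g.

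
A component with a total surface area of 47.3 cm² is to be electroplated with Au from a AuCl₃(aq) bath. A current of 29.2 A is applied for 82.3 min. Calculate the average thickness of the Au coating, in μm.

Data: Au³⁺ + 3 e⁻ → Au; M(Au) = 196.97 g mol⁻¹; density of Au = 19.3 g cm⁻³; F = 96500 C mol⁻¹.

1070 μm

Q = I·t = 29.20 × 4938.0 = 144200 C; n(e⁻) = 1.494 mol.
n(Au) = n(e⁻)/3 = 0.4981 mol, so m = 0.4981 × 196.97 = 98.10 g.
Volume = m/ρ = 98.10 / 19.3 = 5.083 cm³.
Thickness = V/A = 5.083 / 47.3 = 0.107 cm = 1070 μm.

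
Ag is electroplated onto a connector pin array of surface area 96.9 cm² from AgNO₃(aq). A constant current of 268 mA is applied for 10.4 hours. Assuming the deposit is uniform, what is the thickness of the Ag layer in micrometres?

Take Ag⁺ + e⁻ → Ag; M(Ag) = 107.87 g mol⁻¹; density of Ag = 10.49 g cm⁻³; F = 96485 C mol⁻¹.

Q = I·t = 0.2680 × 37440 = 10030 C; n(e⁻) = 0.1040 mol.
n(Ag) = n(e⁻)/1 = 0.1040 mol, so m = 0.1040 × 107.87 = 11.22 g.
Volume = m/ρ = 11.22 / 10.49 = 1.069 cm³.
Thickness = V/A = 1.069 / 96.9 = 0.0110 cm = 110 μm.

110 μm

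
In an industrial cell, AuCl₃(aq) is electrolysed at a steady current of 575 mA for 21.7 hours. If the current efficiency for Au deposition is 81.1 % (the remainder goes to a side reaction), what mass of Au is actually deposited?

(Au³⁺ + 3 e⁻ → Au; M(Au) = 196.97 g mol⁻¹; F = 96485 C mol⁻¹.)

Q = I·t = 0.5750 × 78120 = 44920 C.
n(e⁻) = 44920/96485 = 0.4656 mol; theoretically n(Au) = 0.4656/3 = 0.1552 mol, m_theo = 30.57 g.
At 81.1 % efficiency, m_actual = 0.811 × 30.57 = 24.8 g.

24.8 g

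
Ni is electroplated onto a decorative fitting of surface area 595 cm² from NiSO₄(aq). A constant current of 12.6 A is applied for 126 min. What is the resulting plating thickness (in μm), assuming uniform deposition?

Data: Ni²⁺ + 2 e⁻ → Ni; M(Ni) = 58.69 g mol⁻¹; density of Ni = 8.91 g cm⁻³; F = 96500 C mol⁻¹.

Q = I·t = 12.60 × 7560.0 = 95260 C; n(e⁻) = 0.9871 mol.
n(Ni) = n(e⁻)/2 = 0.4936 mol, so m = 0.4936 × 58.69 = 28.97 g.
Volume = m/ρ = 28.97 / 8.91 = 3.251 cm³.
Thickness = V/A = 3.251 / 595 = 0.00546 cm = 54.6 μm.

54.6 μm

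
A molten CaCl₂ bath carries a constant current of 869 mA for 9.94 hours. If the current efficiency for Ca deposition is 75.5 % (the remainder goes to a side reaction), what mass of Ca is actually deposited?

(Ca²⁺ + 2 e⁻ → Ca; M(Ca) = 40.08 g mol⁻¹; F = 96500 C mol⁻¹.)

Q = I·t = 0.8690 × 35784 = 31100 C.
n(e⁻) = 31100/96500 = 0.3222 mol; theoretically n(Ca) = 0.3222/2 = 0.1611 mol, m_theo = 6.458 g.
At 75.5 % efficiency, m_actual = 0.755 × 6.458 = 4.88 g.

4.88 g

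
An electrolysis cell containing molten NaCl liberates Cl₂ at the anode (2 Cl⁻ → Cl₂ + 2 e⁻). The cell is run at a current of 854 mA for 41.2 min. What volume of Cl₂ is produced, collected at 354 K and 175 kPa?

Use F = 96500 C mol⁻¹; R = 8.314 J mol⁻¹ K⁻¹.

0.184 L

Q = I·t = 0.8540 A × 2472.0 s = 2111 C.
n(e⁻) = Q/F = 2111 / 96500 = 0.02188 mol.
2 electrons are transferred per Cl₂ molecule, so n(Cl₂) = 0.02188 / 2 = 0.01094 mol.
V = nRT/P = (0.01094 × 8.314 × 354) / (175 × 10³ Pa) = 1.84 × 10⁻⁴ m³ = 0.184 L.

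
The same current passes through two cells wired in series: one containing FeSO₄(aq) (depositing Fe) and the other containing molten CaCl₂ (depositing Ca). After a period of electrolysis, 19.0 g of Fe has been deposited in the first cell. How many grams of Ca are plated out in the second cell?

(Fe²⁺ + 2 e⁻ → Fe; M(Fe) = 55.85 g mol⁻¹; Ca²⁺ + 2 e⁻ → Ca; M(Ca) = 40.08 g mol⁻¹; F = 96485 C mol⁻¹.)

13.6 g

n(Fe) = 19.0 / 55.85 = 0.3402 mol.
Since Fe²⁺ + 2 e⁻ → Fe, n(e⁻) passed = 2 × 0.3402 = 0.6804 mol.
Cells in series carry the same charge, so the same 0.6804 mol of electrons passes through cell 2.
Ca²⁺ + 2 e⁻ → Ca, so n(Ca) = 0.6804 / 2 = 0.3402 mol.
m(Ca) = 0.3402 × 40.08 = 13.6 g.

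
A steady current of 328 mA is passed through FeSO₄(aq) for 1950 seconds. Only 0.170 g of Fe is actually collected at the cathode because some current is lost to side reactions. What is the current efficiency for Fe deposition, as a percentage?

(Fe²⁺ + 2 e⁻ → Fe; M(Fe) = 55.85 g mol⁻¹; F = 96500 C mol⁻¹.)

Q = I·t = 0.3280 × 1950.0 = 639.6 C; n(e⁻) = 639.6/96500 = 0.006628 mol.
Theoretical n(Fe) = n(e⁻)/2 = 0.003314 mol, i.e. m_theo = 0.003314 × 55.85 = 0.1851 g.
Efficiency = m_actual / m_theo = 0.170 / 0.1851 = 91.8 %.

91.8 %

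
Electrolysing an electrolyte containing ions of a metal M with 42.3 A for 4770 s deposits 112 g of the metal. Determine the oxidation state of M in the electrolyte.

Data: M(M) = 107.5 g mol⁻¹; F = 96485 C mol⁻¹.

Q = I·t = 42.30 A × 4770.0 s = 201800 C, so n(e⁻) = 201800/96485 = 2.091 mol.
n(M) deposited = 112 / 107.5 = 1.042 mol.
Electrons per atom = n(e⁻)/n(M) = 2.091 / 1.042 = 2.01 ≈ 2, so the ion is M²⁺.

+2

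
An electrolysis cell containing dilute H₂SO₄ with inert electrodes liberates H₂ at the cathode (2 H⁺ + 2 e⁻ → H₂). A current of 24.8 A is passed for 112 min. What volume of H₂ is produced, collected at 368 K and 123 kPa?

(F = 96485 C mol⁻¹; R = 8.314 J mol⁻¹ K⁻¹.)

Q = I·t = 24.80 A × 6720.0 s = 166700 C.
n(e⁻) = Q/F = 166700 / 96485 = 1.727 mol.
2 electrons are transferred per H₂ molecule, so n(H₂) = 1.727 / 2 = 0.8636 mol.
V = nRT/P = (0.8636 × 8.314 × 368) / (123 × 10³ Pa) = 0.0215 m³ = 21.5 L.

21.5 L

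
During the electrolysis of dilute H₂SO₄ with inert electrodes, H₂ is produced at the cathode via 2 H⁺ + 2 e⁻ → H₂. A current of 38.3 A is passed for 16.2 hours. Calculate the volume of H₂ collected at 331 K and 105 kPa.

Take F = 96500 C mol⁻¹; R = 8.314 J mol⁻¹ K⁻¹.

Q = I·t = 38.30 A × 58320 s = 2234000 C.
n(e⁻) = Q/F = 2234000 / 96500 = 23.15 mol.
2 electrons are transferred per H₂ molecule, so n(H₂) = 23.15 / 2 = 11.57 mol.
V = nRT/P = (11.57 × 8.314 × 331) / (105 × 10³ Pa) = 0.303 m³ = 303 L.

303 L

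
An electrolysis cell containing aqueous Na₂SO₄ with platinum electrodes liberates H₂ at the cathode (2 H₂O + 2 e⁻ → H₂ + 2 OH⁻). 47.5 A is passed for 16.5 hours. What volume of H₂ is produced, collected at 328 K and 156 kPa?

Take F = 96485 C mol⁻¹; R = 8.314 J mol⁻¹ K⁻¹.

256 L

Q = I·t = 47.50 A × 59400 s = 2822000 C.
n(e⁻) = Q/F = 2822000 / 96485 = 29.24 mol.
2 electrons are transferred per H₂ molecule, so n(H₂) = 29.24 / 2 = 14.62 mol.
V = nRT/P = (14.62 × 8.314 × 328) / (156 × 10³ Pa) = 0.256 m³ = 256 L.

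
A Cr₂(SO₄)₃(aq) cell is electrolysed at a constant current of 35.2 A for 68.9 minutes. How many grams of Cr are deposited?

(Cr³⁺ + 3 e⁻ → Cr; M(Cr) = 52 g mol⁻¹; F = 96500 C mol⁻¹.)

Q = I·t = 35.20 A × 4134.0 s = 145500 C.
n(e⁻) = Q/F = 145500 / 96500 = 1.508 mol.
Cr³⁺ + 3 e⁻ → Cr, so n(Cr) = n(e⁻)/3 = 0.5026 mol.
m = n·M = 0.5026 × 52 = 26.1 g.

26.1 g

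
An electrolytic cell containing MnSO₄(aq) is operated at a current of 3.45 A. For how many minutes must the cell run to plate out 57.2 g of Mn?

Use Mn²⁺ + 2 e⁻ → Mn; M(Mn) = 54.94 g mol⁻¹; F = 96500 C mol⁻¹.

971 min

n(Mn) = m/M = 57.2 / 54.94 = 1.041 mol.
Each Mn atom requires 2 electrons, so n(e⁻) = 2 × 1.041 = 2.082 mol.
Q = n(e⁻)·F = 2.082 × 96500 = 200900 C.
t = Q/I = 200900 / 3.450 A = 58240 s = 971 min.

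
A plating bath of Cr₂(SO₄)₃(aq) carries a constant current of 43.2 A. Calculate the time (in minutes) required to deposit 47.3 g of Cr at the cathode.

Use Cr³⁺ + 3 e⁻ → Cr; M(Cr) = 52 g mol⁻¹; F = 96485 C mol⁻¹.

102 min

n(Cr) = m/M = 47.3 / 52 = 0.9096 mol.
Each Cr atom requires 3 electrons, so n(e⁻) = 3 × 0.9096 = 2.729 mol.
Q = n(e⁻)·F = 2.729 × 96485 = 263300 C.
t = Q/I = 263300 / 43.20 A = 6095 s = 102 min.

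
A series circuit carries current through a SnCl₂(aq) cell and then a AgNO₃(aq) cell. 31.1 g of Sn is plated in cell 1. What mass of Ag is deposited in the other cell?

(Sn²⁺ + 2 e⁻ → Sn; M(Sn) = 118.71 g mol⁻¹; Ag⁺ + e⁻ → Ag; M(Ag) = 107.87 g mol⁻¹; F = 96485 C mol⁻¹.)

n(Sn) = 31.1 / 118.71 = 0.2620 mol.
Since Sn²⁺ + 2 e⁻ → Sn, n(e⁻) passed = 2 × 0.2620 = 0.5240 mol.
Cells in series carry the same charge, so the same 0.5240 mol of electrons passes through cell 2.
Ag⁺ + e⁻ → Ag, so n(Ag) = 0.5240 / 1 = 0.5240 mol.
m(Ag) = 0.5240 × 107.87 = 56.5 g.

56.5 g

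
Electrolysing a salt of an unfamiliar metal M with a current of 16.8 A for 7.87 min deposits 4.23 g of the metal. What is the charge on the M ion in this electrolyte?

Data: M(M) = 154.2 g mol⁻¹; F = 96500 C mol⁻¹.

Q = I·t = 16.80 A × 472.20 s = 7933 C, so n(e⁻) = 7933/96500 = 0.08221 mol.
n(M) deposited = 4.23 / 154.2 = 0.02743 mol.
Electrons per atom = n(e⁻)/n(M) = 0.08221 / 0.02743 = 3.00 ≈ 3, so the ion is M³⁺.

+3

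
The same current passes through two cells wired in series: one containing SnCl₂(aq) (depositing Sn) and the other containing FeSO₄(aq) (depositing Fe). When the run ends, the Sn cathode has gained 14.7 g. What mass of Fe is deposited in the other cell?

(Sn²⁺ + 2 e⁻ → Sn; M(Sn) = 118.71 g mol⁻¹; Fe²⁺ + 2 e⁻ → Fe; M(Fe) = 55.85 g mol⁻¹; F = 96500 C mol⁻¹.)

n(Sn) = 14.7 / 118.71 = 0.1238 mol.
Since Sn²⁺ + 2 e⁻ → Sn, n(e⁻) passed = 2 × 0.1238 = 0.2477 mol.
Cells in series carry the same charge, so the same 0.2477 mol of electrons passes through cell 2.
Fe²⁺ + 2 e⁻ → Fe, so n(Fe) = 0.2477 / 2 = 0.1238 mol.
m(Fe) = 0.1238 × 55.85 = 6.92 g.

6.92 g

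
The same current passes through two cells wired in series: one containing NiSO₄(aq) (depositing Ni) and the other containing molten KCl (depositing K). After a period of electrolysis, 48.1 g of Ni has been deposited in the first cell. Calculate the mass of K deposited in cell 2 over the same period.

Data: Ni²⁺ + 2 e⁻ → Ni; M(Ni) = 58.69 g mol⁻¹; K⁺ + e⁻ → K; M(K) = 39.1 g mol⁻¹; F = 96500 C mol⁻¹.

64.1 g

n(Ni) = 48.1 / 58.69 = 0.8196 mol.
Since Ni²⁺ + 2 e⁻ → Ni, n(e⁻) passed = 2 × 0.8196 = 1.639 mol.
Cells in series carry the same charge, so the same 1.639 mol of electrons passes through cell 2.
K⁺ + e⁻ → K, so n(K) = 1.639 / 1 = 1.639 mol.
m(K) = 1.639 × 39.1 = 64.1 g.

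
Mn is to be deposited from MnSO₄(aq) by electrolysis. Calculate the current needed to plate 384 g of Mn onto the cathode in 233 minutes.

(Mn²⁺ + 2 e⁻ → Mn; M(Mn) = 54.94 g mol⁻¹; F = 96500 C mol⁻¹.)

96.5 A

n(Mn) = 384 / 54.94 = 6.989 mol.
n(e⁻) = 2 × 6.989 = 13.98 mol.
Q = n(e⁻)·F = 13.98 × 96500 = 1349000 C.
I = Q/t = 1349000 / 13980 s = 96.5 A.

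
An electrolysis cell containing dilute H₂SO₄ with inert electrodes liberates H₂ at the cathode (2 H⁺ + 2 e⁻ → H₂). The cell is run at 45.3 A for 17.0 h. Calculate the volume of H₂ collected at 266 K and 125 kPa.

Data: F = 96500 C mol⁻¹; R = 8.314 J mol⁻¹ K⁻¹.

Q = I·t = 45.30 A × 61200 s = 2772000 C.
n(e⁻) = Q/F = 2772000 / 96500 = 28.73 mol.
2 electrons are transferred per H₂ molecule, so n(H₂) = 28.73 / 2 = 14.36 mol.
V = nRT/P = (14.36 × 8.314 × 266) / (125 × 10³ Pa) = 0.254 m³ = 254 L.

254 L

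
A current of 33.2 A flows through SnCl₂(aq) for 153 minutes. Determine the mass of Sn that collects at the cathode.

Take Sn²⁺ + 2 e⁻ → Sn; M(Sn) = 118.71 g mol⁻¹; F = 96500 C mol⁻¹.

Q = I·t = 33.20 A × 9180.0 s = 304800 C.
n(e⁻) = Q/F = 304800 / 96500 = 3.158 mol.
Sn²⁺ + 2 e⁻ → Sn, so n(Sn) = n(e⁻)/2 = 1.579 mol.
m = n·M = 1.579 × 118.71 = 187 g.

187 g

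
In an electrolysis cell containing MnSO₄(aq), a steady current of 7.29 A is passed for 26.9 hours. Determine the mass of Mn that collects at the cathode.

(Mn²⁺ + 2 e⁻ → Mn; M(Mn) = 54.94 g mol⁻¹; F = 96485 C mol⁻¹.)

201 g

Q = I·t = 7.290 A × 96840 s = 706000 C.
n(e⁻) = Q/F = 706000 / 96485 = 7.317 mol.
Mn²⁺ + 2 e⁻ → Mn, so n(Mn) = n(e⁻)/2 = 3.658 mol.
m = n·M = 3.658 × 54.94 = 201 g.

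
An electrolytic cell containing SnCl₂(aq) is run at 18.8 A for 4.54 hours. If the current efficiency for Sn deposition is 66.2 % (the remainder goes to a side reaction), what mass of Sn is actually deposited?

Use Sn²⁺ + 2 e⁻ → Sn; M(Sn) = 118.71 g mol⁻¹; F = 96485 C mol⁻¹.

Q = I·t = 18.80 × 16344 = 307300 C.
n(e⁻) = 307300/96485 = 3.185 mol; theoretically n(Sn) = 3.185/2 = 1.592 mol, m_theo = 189.0 g.
At 66.2 % efficiency, m_actual = 0.662 × 189.0 = 125 g.

125 g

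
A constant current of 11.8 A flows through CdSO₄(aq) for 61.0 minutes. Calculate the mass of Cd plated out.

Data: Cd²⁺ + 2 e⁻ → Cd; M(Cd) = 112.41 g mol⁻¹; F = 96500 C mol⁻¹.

Q = I·t = 11.80 A × 3660.0 s = 43190 C.
n(e⁻) = Q/F = 43190 / 96500 = 0.4475 mol.
Cd²⁺ + 2 e⁻ → Cd, so n(Cd) = n(e⁻)/2 = 0.2238 mol.
m = n·M = 0.2238 × 112.41 = 25.2 g.

25.2 g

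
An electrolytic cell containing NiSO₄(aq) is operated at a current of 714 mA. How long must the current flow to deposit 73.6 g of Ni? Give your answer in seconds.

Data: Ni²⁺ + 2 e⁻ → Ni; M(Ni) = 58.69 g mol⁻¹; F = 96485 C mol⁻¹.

3.39 × 10⁵ s

n(Ni) = m/M = 73.6 / 58.69 = 1.254 mol.
Each Ni atom requires 2 electrons, so n(e⁻) = 2 × 1.254 = 2.508 mol.
Q = n(e⁻)·F = 2.508 × 96485 = 242000 C.
t = Q/I = 242000 / 0.7140 A = 338900 s.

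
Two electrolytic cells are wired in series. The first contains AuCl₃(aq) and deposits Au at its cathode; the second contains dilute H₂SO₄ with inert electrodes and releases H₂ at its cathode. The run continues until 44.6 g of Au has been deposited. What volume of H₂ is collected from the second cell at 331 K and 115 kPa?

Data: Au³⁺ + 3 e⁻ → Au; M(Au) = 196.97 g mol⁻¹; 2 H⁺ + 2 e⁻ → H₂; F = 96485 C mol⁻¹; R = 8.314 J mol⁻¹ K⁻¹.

n(Au) = 44.6 / 196.97 = 0.2264 mol, so n(e⁻) = 3 × 0.2264 = 0.6793 mol.
The cells are in series, so the same 0.6793 mol of electrons passes through the second cell.
2 H⁺ + 2 e⁻ → H₂ — 2 mol e⁻ per mol H₂, so n(H₂) = 0.6793/2 = 0.3396 mol.
V = nRT/P = (0.3396 × 8.314 × 331) / (115 × 10³) = 0.00813 m³ = 8.13 L.

8.13 L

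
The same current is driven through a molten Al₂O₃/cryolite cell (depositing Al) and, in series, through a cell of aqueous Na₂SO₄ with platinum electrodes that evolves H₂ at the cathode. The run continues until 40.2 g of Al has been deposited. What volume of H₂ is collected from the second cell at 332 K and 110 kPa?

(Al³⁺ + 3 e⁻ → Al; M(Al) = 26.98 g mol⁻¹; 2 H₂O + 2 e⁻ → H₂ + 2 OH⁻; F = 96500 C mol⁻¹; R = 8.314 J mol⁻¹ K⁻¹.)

56.1 L

n(Al) = 40.2 / 26.98 = 1.490 mol, so n(e⁻) = 3 × 1.490 = 4.470 mol.
The cells are in series, so the same 4.470 mol of electrons passes through the second cell.
2 H₂O + 2 e⁻ → H₂ + 2 OH⁻ — 2 mol e⁻ per mol H₂, so n(H₂) = 4.470/2 = 2.235 mol.
V = nRT/P = (2.235 × 8.314 × 332) / (110 × 10³) = 0.0561 m³ = 56.1 L.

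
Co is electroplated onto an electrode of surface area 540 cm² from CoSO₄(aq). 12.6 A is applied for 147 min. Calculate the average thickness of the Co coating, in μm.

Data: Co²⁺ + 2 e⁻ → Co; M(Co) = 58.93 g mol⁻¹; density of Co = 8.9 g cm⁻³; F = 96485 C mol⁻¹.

70.6 μm

Q = I·t = 12.60 × 8820.0 = 111100 C; n(e⁻) = 1.152 mol.
n(Co) = n(e⁻)/2 = 0.5759 mol, so m = 0.5759 × 58.93 = 33.94 g.
Volume = m/ρ = 33.94 / 8.9 = 3.813 cm³.
Thickness = V/A = 3.813 / 540 = 0.00706 cm = 70.6 μm.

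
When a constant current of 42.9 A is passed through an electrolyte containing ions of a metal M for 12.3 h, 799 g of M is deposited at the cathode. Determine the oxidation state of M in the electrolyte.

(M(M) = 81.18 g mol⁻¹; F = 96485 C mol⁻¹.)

+2

Q = I·t = 42.90 A × 44280 s = 1900000 C, so n(e⁻) = 1900000/96485 = 19.69 mol.
n(M) deposited = 799 / 81.18 = 9.842 mol.
Electrons per atom = n(e⁻)/n(M) = 19.69 / 9.842 = 2.00 ≈ 2, so the ion is M²⁺.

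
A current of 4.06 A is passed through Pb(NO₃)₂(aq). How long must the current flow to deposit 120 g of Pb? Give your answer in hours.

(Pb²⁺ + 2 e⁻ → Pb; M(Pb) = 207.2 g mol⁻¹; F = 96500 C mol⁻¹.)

7.65 h

n(Pb) = m/M = 120 / 207.2 = 0.5792 mol.
Each Pb atom requires 2 electrons, so n(e⁻) = 2 × 0.5792 = 1.158 mol.
Q = n(e⁻)·F = 1.158 × 96500 = 111800 C.
t = Q/I = 111800 / 4.060 A = 27530 s = 7.65 h.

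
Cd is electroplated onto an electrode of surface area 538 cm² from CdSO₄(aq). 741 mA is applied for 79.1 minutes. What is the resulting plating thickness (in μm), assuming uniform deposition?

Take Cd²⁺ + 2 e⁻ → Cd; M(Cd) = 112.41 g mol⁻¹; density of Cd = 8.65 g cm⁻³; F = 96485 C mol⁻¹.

Q = I·t = 0.7410 × 4746.0 = 3517 C; n(e⁻) = 0.03645 mol.
n(Cd) = n(e⁻)/2 = 0.01822 mol, so m = 0.01822 × 112.41 = 2.049 g.
Volume = m/ρ = 2.049 / 8.65 = 0.2368 cm³.
Thickness = V/A = 0.2368 / 538 = 4.40 × 10⁻⁴ cm = 4.40 μm.

4.40 μm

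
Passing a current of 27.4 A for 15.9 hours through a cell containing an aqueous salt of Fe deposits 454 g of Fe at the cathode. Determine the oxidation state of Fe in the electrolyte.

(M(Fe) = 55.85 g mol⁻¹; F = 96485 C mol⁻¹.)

+2

Q = I·t = 27.40 A × 57240 s = 1568000 C, so n(e⁻) = 1568000/96485 = 16.26 mol.
n(Fe) deposited = 454 / 55.85 = 8.129 mol.
Electrons per atom = n(e⁻)/n(Fe) = 16.26 / 8.129 = 2.00 ≈ 2, so the ion is Fe²⁺.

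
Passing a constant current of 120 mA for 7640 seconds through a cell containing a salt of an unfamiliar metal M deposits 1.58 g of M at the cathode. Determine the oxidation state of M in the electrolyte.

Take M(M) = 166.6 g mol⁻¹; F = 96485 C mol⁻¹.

+1

Q = I·t = 0.1200 A × 7640.0 s = 916.8 C, so n(e⁻) = 916.8/96485 = 0.009502 mol.
n(M) deposited = 1.58 / 166.6 = 0.009484 mol.
Electrons per atom = n(e⁻)/n(M) = 0.009502 / 0.009484 = 1.00 ≈ 1, so the ion is M⁺.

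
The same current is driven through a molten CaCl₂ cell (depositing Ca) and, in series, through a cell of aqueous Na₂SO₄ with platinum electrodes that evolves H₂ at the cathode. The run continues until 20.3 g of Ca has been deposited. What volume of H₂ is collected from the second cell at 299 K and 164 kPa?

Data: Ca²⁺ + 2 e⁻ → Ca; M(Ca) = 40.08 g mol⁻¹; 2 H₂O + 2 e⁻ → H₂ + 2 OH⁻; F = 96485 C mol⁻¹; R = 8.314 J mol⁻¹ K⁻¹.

n(Ca) = 20.3 / 40.08 = 0.5065 mol, so n(e⁻) = 2 × 0.5065 = 1.013 mol.
The cells are in series, so the same 1.013 mol of electrons passes through the second cell.
2 H₂O + 2 e⁻ → H₂ + 2 OH⁻ — 2 mol e⁻ per mol H₂, so n(H₂) = 1.013/2 = 0.5065 mol.
V = nRT/P = (0.5065 × 8.314 × 299) / (164 × 10³) = 0.00768 m³ = 7.68 L.

7.68 L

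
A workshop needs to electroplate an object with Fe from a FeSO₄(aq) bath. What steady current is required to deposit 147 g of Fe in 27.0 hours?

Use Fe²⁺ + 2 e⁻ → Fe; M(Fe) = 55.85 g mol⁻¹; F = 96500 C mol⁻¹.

5.23 A

n(Fe) = 147 / 55.85 = 2.632 mol.
n(e⁻) = 2 × 2.632 = 5.264 mol.
Q = n(e⁻)·F = 5.264 × 96500 = 508000 C.
I = Q/t = 508000 / 97200 s = 5.23 A.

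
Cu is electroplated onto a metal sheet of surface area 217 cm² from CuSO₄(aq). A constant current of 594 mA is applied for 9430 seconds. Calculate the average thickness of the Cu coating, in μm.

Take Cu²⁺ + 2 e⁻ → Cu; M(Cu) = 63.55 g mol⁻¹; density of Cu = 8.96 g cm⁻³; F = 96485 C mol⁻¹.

Q = I·t = 0.5940 × 9430.0 = 5601 C; n(e⁻) = 0.05805 mol.
n(Cu) = n(e⁻)/2 = 0.02903 mol, so m = 0.02903 × 63.55 = 1.845 g.
Volume = m/ρ = 1.845 / 8.96 = 0.2059 cm³.
Thickness = V/A = 0.2059 / 217 = 9.49 × 10⁻⁴ cm = 9.49 μm.

9.49 μm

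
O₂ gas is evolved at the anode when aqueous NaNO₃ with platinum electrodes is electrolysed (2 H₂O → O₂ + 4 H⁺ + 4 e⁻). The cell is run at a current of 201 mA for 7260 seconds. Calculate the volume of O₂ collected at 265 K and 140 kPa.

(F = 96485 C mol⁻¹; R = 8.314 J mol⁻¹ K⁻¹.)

Q = I·t = 0.2010 A × 7260.0 s = 1459 C.
n(e⁻) = Q/F = 1459 / 96485 = 0.01512 mol.
4 electrons are transferred per O₂ molecule, so n(O₂) = 0.01512 / 4 = 0.003781 mol.
V = nRT/P = (0.003781 × 8.314 × 265) / (140 × 10³ Pa) = 5.95 × 10⁻⁵ m³ = 0.0595 L.

0.0595 L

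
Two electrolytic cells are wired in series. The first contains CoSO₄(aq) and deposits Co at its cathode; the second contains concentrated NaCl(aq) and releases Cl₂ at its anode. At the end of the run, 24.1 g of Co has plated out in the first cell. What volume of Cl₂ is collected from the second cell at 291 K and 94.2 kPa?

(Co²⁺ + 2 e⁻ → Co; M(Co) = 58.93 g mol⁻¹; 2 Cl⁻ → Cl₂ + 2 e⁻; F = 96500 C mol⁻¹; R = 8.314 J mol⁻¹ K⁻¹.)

10.5 L

n(Co) = 24.1 / 58.93 = 0.4090 mol, so n(e⁻) = 2 × 0.4090 = 0.8179 mol.
The cells are in series, so the same 0.8179 mol of electrons passes through the second cell.
2 Cl⁻ → Cl₂ + 2 e⁻ — 2 mol e⁻ per mol Cl₂, so n(Cl₂) = 0.8179/2 = 0.4090 mol.
V = nRT/P = (0.4090 × 8.314 × 291) / (94.2 × 10³) = 0.0105 m³ = 10.5 L.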